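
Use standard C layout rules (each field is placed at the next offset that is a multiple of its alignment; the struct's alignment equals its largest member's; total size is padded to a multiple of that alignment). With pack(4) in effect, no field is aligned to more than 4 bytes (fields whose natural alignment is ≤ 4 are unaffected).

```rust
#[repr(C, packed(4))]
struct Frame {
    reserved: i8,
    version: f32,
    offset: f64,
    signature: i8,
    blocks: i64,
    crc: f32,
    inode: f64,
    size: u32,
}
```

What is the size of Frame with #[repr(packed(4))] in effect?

44

@0: reserved [1B, align 1] → 1
+3 pad (align 4)
@4: version [4B, align 4] → 8
@8: offset [8B, align 4] → 16
@16: signature [1B, align 1] → 17
+3 pad (align 4)
@20: blocks [8B, align 4] → 28
@28: crc [4B, align 4] → 32
@32: inode [8B, align 4] → 40
@40: size [4B, align 4] → 44
size 44, align 4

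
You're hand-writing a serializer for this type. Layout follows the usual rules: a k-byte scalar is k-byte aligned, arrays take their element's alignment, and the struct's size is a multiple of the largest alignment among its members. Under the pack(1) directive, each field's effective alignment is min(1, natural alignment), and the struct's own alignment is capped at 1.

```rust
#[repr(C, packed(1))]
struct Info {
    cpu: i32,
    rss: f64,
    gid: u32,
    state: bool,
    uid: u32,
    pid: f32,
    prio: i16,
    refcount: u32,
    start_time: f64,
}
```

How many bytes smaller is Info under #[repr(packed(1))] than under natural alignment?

9

natural layout:
  @0: cpu [4B, align 4] → 4
  +4 pad (align 8)
  @8: rss [8B, align 8] → 16
  @16: gid [4B, align 4] → 20
  @20: state [1B, align 1] → 21
  +3 pad (align 4)
  @24: uid [4B, align 4] → 28
  @28: pid [4B, align 4] → 32
  @32: prio [2B, align 2] → 34
  +2 pad (align 4)
  @36: refcount [4B, align 4] → 40
  @40: start_time [8B, align 8] → 48
  size 48, align 8
packed(1) layout:
  @0: cpu [4B, align 1] → 4
  @4: rss [8B, align 1] → 12
  @12: gid [4B, align 1] → 16
  @16: state [1B, align 1] → 17
  @17: uid [4B, align 1] → 21
  @21: pid [4B, align 1] → 25
  @25: prio [2B, align 1] → 27
  @27: refcount [4B, align 1] → 31
  @31: start_time [8B, align 1] → 39
  size 39, align 1
48 − 39 = 9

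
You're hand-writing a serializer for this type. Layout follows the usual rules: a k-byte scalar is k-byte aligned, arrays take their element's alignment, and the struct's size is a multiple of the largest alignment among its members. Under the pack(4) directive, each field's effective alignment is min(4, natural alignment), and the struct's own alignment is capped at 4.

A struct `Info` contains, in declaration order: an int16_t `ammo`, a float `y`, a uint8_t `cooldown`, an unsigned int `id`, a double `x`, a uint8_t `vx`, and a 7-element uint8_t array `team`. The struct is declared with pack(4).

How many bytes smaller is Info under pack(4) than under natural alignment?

0

natural layout:
  ammo at 0 (size 2, align 2) → ends 2
  pad 2 to align 4 for y
  y at 4 (size 4, align 4) → ends 8
  cooldown at 8 (size 1, align 1) → ends 9
  pad 3 to align 4 for id
  id at 12 (size 4, align 4) → ends 16
  x at 16 (size 8, align 8) → ends 24
  vx at 24 (size 1, align 1) → ends 25
  team at 25 (size 7, align 1) → ends 32
  total 32 bytes, alignment 8
packed(4) layout:
  ammo at 0 (size 2, align 2) → ends 2
  pad 2 to align 4 for y
  y at 4 (size 4, align 4) → ends 8
  cooldown at 8 (size 1, align 1) → ends 9
  pad 3 to align 4 for id
  id at 12 (size 4, align 4) → ends 16
  x at 16 (size 8, align 4) → ends 24
  vx at 24 (size 1, align 1) → ends 25
  team at 25 (size 7, align 1) → ends 32
  total 32 bytes, alignment 4
32 − 32 = 0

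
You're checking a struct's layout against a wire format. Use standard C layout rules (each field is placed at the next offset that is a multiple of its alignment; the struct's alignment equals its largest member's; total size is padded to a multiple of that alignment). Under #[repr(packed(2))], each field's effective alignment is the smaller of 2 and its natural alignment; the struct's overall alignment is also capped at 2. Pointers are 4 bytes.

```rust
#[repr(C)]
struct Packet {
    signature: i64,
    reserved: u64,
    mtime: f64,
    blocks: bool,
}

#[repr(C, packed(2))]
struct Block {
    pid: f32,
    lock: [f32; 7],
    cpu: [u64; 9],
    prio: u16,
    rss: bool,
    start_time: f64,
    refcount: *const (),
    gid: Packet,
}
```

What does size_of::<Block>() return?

152

Packet: @0: signature [8B, align 8] → 8; @8: reserved [8B, align 8] → 16; @16: mtime [8B, align 8] → 24; @24: blocks [1B, align 1] → 25; +7 tail pad (align 8); size 32, align 8
@0: pid [4B, align 2] → 4
@4: lock [28B, align 2] → 32
@32: cpu [72B, align 2] → 104
@104: prio [2B, align 2] → 106
@106: rss [1B, align 1] → 107
+1 pad (align 2)
@108: start_time [8B, align 2] → 116
@116: refcount [4B, align 2] → 120
@120: gid [32B, align 2] → 152
size 152, align 2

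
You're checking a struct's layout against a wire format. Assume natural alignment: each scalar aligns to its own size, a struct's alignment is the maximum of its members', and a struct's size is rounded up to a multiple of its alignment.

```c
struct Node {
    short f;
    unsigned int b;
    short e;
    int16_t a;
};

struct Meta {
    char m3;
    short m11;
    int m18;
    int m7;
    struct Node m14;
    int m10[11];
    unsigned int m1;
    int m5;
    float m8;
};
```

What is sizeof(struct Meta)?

80

Node: f at 0 (size 2, align 2) → ends 2; pad 2 to align 4 for b; b at 4 (size 4, align 4) → ends 8; e at 8 (size 2, align 2) → ends 10; a at 10 (size 2, align 2) → ends 12; total 12 bytes, alignment 4
m3 at 0 (size 1, align 1) → ends 1
pad 1 to align 2 for m11
m11 at 2 (size 2, align 2) → ends 4
m18 at 4 (size 4, align 4) → ends 8
m7 at 8 (size 4, align 4) → ends 12
m14 at 12 (size 12, align 4) → ends 24
m10 at 24 (size 44, align 4) → ends 68
m1 at 68 (size 4, align 4) → ends 72
m5 at 72 (size 4, align 4) → ends 76
m8 at 76 (size 4, align 4) → ends 80
total 80 bytes, alignment 4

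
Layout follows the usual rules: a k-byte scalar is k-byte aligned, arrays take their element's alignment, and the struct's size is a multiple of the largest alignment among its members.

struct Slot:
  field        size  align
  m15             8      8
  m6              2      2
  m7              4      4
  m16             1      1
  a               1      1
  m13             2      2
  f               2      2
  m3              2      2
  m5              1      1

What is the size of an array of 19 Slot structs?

@0: m15 [8B, align 8] → 8
@8: m6 [2B, align 2] → 10
+2 pad (align 4)
@12: m7 [4B, align 4] → 16
@16: m16 [1B, align 1] → 17
@17: a [1B, align 1] → 18
@18: m13 [2B, align 2] → 20
@20: f [2B, align 2] → 22
@22: m3 [2B, align 2] → 24
@24: m5 [1B, align 1] → 25
+7 tail pad (align 8)
size 32, align 8
array of 19: 19 × 32 = 608

608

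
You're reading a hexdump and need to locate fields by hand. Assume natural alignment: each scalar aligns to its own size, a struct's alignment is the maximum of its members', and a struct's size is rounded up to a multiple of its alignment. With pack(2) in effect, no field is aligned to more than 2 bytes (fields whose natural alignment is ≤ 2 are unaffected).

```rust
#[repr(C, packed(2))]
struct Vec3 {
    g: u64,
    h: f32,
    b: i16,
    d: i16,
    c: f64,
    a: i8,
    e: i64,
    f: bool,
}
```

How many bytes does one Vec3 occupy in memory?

36 bytes

0..8  g  (8B, 2-aligned)
8..12  h  (4B, 2-aligned)
12..14  b  (2B, 2-aligned)
14..16  d  (2B, 2-aligned)
16..24  c  (8B, 2-aligned)
24..25  a  (1B, 1-aligned)
25..26  -- padding (1B)
26..34  e  (8B, 2-aligned)
34..35  f  (1B, 1-aligned)
35..36  -- tail padding (1B)
sizeof = 36, alignof = 2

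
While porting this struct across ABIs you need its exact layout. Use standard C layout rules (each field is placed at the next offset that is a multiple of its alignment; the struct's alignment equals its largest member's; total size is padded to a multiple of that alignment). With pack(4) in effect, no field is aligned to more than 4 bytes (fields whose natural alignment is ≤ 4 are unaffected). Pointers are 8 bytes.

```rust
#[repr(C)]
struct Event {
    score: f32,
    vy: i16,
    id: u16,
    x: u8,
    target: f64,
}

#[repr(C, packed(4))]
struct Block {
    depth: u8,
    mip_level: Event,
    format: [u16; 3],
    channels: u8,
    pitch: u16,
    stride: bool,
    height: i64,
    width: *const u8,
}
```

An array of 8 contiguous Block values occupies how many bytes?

448

Event: @0: score [4B, align 4] → 4; @4: vy [2B, align 2] → 6; @6: id [2B, align 2] → 8; @8: x [1B, align 1] → 9; +7 pad (align 8); @16: target [8B, align 8] → 24; size 24, align 8
@0: depth [1B, align 1] → 1
+3 pad (align 4)
@4: mip_level [24B, align 4] → 28
@28: format [6B, align 2] → 34
@34: channels [1B, align 1] → 35
+1 pad (align 2)
@36: pitch [2B, align 2] → 38
@38: stride [1B, align 1] → 39
+1 pad (align 4)
@40: height [8B, align 4] → 48
@48: width [8B, align 4] → 56
size 56, align 4
array of 8: 8 × 56 = 448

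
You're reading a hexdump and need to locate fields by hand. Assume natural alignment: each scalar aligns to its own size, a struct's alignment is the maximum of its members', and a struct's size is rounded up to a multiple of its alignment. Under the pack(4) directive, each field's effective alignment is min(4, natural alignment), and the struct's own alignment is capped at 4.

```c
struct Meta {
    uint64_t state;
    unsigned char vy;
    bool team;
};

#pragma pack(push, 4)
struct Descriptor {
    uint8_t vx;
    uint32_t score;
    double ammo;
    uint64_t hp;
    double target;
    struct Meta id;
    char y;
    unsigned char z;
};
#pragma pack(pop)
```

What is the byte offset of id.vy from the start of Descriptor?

40

Meta: state at 0 (size 8, align 8) → ends 8; vy at 8 (size 1, align 1) → ends 9; team at 9 (size 1, align 1) → ends 10; tail pad 6 to reach multiple of 8; total 16 bytes, alignment 8
vx at 0 (size 1, align 1) → ends 1
pad 3 to align 4 for score
score at 4 (size 4, align 4) → ends 8
ammo at 8 (size 8, align 4) → ends 16
hp at 16 (size 8, align 4) → ends 24
target at 24 (size 8, align 4) → ends 32
id at 32 (size 16, align 4) → ends 48
within Meta: vy at 8
32 + 8 = 40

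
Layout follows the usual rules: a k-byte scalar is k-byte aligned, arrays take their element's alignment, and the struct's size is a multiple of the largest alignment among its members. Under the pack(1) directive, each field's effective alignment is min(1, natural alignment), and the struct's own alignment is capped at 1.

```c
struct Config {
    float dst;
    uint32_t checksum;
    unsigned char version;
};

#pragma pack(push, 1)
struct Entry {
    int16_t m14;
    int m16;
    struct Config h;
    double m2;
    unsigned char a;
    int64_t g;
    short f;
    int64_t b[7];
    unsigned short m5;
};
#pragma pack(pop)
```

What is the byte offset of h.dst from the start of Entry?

6

Config: dst at 0 (size 4, align 4) → ends 4; checksum at 4 (size 4, align 4) → ends 8; version at 8 (size 1, align 1) → ends 9; tail pad 3 to reach multiple of 4; total 12 bytes, alignment 4
m14 at 0 (size 2, align 1) → ends 2
m16 at 2 (size 4, align 1) → ends 6
h at 6 (size 12, align 1) → ends 18
within Config: dst at 0
6 + 0 = 6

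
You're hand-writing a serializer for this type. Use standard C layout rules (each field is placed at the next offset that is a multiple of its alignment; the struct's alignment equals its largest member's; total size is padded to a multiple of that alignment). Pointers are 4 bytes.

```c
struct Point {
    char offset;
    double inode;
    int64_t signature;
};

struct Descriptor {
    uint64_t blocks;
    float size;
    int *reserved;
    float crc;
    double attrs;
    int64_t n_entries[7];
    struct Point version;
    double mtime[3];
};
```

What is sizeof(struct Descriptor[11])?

1496

Point: 0..1  offset  (1B, 1-aligned); 1..8  -- padding (7B); 8..16  inode  (8B, 8-aligned); 16..24  signature  (8B, 8-aligned); sizeof = 24, alignof = 8
0..8  blocks  (8B, 8-aligned)
8..12  size  (4B, 4-aligned)
12..16  reserved  (4B, 4-aligned)
16..20  crc  (4B, 4-aligned)
20..24  -- padding (4B)
24..32  attrs  (8B, 8-aligned)
32..88  n_entries  (56B, 8-aligned)
88..112  version  (24B, 8-aligned)
112..136  mtime  (24B, 8-aligned)
sizeof = 136, alignof = 8
array of 11: 11 × 136 = 1496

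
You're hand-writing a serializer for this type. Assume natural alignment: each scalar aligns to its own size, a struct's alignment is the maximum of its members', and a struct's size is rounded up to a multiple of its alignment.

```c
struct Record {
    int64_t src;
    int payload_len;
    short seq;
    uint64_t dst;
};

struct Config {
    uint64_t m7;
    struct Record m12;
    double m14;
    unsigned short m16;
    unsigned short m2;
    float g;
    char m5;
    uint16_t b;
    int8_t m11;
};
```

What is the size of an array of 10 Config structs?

560

Record: 0..8  src  (8B, 8-aligned); 8..12  payload_len  (4B, 4-aligned); 12..14  seq  (2B, 2-aligned); 14..16  -- padding (2B); 16..24  dst  (8B, 8-aligned); sizeof = 24, alignof = 8
0..8  m7  (8B, 8-aligned)
8..32  m12  (24B, 8-aligned)
32..40  m14  (8B, 8-aligned)
40..42  m16  (2B, 2-aligned)
42..44  m2  (2B, 2-aligned)
44..48  g  (4B, 4-aligned)
48..49  m5  (1B, 1-aligned)
49..50  -- padding (1B)
50..52  b  (2B, 2-aligned)
52..53  m11  (1B, 1-aligned)
53..56  -- tail padding (3B)
sizeof = 56, alignof = 8
array of 10: 10 × 56 = 560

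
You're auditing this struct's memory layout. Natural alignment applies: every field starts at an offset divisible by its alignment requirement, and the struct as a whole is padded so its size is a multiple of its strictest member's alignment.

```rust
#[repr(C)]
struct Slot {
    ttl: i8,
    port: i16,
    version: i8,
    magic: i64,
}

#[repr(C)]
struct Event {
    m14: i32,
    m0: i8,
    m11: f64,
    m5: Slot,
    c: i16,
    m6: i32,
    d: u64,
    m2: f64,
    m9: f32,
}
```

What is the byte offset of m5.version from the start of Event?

20

Slot: 0..1  ttl  (1B, 1-aligned); 1..2  -- padding (1B); 2..4  port  (2B, 2-aligned); 4..5  version  (1B, 1-aligned); 5..8  -- padding (3B); 8..16  magic  (8B, 8-aligned); sizeof = 16, alignof = 8
0..4  m14  (4B, 4-aligned)
4..5  m0  (1B, 1-aligned)
5..8  -- padding (3B)
8..16  m11  (8B, 8-aligned)
16..32  m5  (16B, 8-aligned)
within Slot: version at 4
16 + 4 = 20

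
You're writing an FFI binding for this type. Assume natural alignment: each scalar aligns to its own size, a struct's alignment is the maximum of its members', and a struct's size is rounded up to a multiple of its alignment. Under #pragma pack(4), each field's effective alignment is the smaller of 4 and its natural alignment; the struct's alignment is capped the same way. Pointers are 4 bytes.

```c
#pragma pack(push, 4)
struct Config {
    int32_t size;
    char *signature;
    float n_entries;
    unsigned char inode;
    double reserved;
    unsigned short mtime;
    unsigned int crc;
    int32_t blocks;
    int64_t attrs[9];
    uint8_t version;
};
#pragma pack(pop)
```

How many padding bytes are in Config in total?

8

size at 0 (size 4, align 4) → ends 4
signature at 4 (size 4, align 4) → ends 8
n_entries at 8 (size 4, align 4) → ends 12
inode at 12 (size 1, align 1) → ends 13
pad 3 to align 4 for reserved
reserved at 16 (size 8, align 4) → ends 24
mtime at 24 (size 2, align 2) → ends 26
pad 2 to align 4 for crc
crc at 28 (size 4, align 4) → ends 32
blocks at 32 (size 4, align 4) → ends 36
attrs at 36 (size 72, align 4) → ends 108
version at 108 (size 1, align 1) → ends 109
tail pad 3 to reach multiple of 4
total 112 bytes, alignment 4
data bytes 104, size 112 → padding 8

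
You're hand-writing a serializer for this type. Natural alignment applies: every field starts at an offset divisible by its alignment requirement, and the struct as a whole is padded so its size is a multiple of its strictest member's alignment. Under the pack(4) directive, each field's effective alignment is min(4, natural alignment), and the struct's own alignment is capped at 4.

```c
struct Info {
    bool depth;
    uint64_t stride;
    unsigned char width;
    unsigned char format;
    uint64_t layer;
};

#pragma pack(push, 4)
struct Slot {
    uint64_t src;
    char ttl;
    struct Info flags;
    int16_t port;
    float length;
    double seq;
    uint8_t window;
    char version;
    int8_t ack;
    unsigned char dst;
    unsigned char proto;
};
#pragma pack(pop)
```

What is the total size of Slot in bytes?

68

Info: @0: depth [1B, align 1] → 1; +7 pad (align 8); @8: stride [8B, align 8] → 16; @16: width [1B, align 1] → 17; @17: format [1B, align 1] → 18; +6 pad (align 8); @24: layer [8B, align 8] → 32; size 32, align 8
@0: src [8B, align 4] → 8
@8: ttl [1B, align 1] → 9
+3 pad (align 4)
@12: flags [32B, align 4] → 44
@44: port [2B, align 2] → 46
+2 pad (align 4)
@48: length [4B, align 4] → 52
@52: seq [8B, align 4] → 60
@60: window [1B, align 1] → 61
@61: version [1B, align 1] → 62
@62: ack [1B, align 1] → 63
@63: dst [1B, align 1] → 64
@64: proto [1B, align 1] → 65
+3 tail pad (align 4)
size 68, align 4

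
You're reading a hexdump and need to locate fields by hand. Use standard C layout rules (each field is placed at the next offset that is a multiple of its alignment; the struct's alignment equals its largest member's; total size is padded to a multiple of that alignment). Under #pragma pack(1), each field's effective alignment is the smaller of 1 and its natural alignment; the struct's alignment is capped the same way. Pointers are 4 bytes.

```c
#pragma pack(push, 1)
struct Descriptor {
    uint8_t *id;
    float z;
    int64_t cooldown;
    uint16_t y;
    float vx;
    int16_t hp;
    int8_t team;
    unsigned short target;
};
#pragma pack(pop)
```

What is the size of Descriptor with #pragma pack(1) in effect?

27

0..4  id  (4B, 1-aligned)
4..8  z  (4B, 1-aligned)
8..16  cooldown  (8B, 1-aligned)
16..18  y  (2B, 1-aligned)
18..22  vx  (4B, 1-aligned)
22..24  hp  (2B, 1-aligned)
24..25  team  (1B, 1-aligned)
25..27  target  (2B, 1-aligned)
sizeof = 27, alignof = 1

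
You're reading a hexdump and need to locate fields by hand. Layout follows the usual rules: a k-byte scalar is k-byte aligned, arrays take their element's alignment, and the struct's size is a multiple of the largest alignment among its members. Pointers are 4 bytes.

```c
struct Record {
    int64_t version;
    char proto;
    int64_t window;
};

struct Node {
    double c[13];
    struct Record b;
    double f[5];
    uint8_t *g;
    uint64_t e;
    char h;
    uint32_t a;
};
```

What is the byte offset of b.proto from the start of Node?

Record: version at 0 (size 8, align 8) → ends 8; proto at 8 (size 1, align 1) → ends 9; pad 7 to align 8 for window; window at 16 (size 8, align 8) → ends 24; total 24 bytes, alignment 8
c at 0 (size 104, align 8) → ends 104
b at 104 (size 24, align 8) → ends 128
within Record: proto at 8
104 + 8 = 112

112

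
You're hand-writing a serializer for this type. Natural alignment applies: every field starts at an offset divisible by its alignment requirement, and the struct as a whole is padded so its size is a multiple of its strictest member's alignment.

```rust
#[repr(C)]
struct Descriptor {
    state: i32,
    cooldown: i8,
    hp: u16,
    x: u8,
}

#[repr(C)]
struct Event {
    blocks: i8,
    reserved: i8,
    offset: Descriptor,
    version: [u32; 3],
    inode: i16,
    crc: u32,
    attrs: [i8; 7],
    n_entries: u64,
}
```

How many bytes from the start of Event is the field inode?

Descriptor: state at 0 (size 4, align 4) → ends 4; cooldown at 4 (size 1, align 1) → ends 5; pad 1 to align 2 for hp; hp at 6 (size 2, align 2) → ends 8; x at 8 (size 1, align 1) → ends 9; tail pad 3 to reach multiple of 4; total 12 bytes, alignment 4
blocks at 0 (size 1, align 1) → ends 1
reserved at 1 (size 1, align 1) → ends 2
pad 2 to align 4 for offset
offset at 4 (size 12, align 4) → ends 16
version at 16 (size 12, align 4) → ends 28
inode at 28 (size 2, align 2) → ends 30

28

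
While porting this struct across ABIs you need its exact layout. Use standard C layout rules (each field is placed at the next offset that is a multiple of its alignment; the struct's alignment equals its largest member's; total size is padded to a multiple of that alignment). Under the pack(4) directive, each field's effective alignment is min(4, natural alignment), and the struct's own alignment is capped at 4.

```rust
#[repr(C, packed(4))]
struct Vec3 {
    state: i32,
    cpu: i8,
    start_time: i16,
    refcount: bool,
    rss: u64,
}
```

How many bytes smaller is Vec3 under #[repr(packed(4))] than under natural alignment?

natural layout:
  0..4  state  (4B, 4-aligned)
  4..5  cpu  (1B, 1-aligned)
  5..6  -- padding (1B)
  6..8  start_time  (2B, 2-aligned)
  8..9  refcount  (1B, 1-aligned)
  9..16  -- padding (7B)
  16..24  rss  (8B, 8-aligned)
  sizeof = 24, alignof = 8
packed(4) layout:
  0..4  state  (4B, 4-aligned)
  4..5  cpu  (1B, 1-aligned)
  5..6  -- padding (1B)
  6..8  start_time  (2B, 2-aligned)
  8..9  refcount  (1B, 1-aligned)
  9..12  -- padding (3B)
  12..20  rss  (8B, 4-aligned)
  sizeof = 20, alignof = 4
24 − 20 = 4

4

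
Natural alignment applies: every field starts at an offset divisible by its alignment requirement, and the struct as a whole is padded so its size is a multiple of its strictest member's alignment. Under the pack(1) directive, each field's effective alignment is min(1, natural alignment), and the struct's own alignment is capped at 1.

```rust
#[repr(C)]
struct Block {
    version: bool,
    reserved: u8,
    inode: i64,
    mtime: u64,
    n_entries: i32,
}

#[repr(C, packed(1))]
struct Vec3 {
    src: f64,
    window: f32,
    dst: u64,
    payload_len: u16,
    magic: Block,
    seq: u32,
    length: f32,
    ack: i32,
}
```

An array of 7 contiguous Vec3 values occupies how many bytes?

462

Block: @0: version [1B, align 1] → 1; @1: reserved [1B, align 1] → 2; +6 pad (align 8); @8: inode [8B, align 8] → 16; @16: mtime [8B, align 8] → 24; @24: n_entries [4B, align 4] → 28; +4 tail pad (align 8); size 32, align 8
@0: src [8B, align 1] → 8
@8: window [4B, align 1] → 12
@12: dst [8B, align 1] → 20
@20: payload_len [2B, align 1] → 22
@22: magic [32B, align 1] → 54
@54: seq [4B, align 1] → 58
@58: length [4B, align 1] → 62
@62: ack [4B, align 1] → 66
size 66, align 1
array of 7: 7 × 66 = 462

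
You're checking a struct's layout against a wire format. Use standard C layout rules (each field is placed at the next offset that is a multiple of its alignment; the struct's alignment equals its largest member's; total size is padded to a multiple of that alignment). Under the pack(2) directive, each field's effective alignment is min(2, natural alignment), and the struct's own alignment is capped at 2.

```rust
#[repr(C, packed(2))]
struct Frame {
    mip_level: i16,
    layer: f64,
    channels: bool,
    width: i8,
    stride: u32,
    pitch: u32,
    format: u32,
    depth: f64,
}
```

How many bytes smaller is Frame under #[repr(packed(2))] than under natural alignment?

natural layout:
  0..2  mip_level  (2B, 2-aligned)
  2..8  -- padding (6B)
  8..16  layer  (8B, 8-aligned)
  16..17  channels  (1B, 1-aligned)
  17..18  width  (1B, 1-aligned)
  18..20  -- padding (2B)
  20..24  stride  (4B, 4-aligned)
  24..28  pitch  (4B, 4-aligned)
  28..32  format  (4B, 4-aligned)
  32..40  depth  (8B, 8-aligned)
  sizeof = 40, alignof = 8
packed(2) layout:
  0..2  mip_level  (2B, 2-aligned)
  2..10  layer  (8B, 2-aligned)
  10..11  channels  (1B, 1-aligned)
  11..12  width  (1B, 1-aligned)
  12..16  stride  (4B, 2-aligned)
  16..20  pitch  (4B, 2-aligned)
  20..24  format  (4B, 2-aligned)
  24..32  depth  (8B, 2-aligned)
  sizeof = 32, alignof = 2
40 − 32 = 8

8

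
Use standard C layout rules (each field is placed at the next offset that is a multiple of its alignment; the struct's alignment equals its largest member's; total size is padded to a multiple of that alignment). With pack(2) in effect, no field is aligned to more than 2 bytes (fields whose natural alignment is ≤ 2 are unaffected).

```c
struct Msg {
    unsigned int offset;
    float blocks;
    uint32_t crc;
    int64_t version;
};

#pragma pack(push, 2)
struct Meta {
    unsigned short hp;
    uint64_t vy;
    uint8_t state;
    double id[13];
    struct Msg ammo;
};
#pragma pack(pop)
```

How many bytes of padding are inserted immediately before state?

Msg: offset at 0 (size 4, align 4) → ends 4; blocks at 4 (size 4, align 4) → ends 8; crc at 8 (size 4, align 4) → ends 12; pad 4 to align 8 for version; version at 16 (size 8, align 8) → ends 24; total 24 bytes, alignment 8
hp at 0 (size 2, align 2) → ends 2
vy at 2 (size 8, align 2) → ends 10
state at 10 (size 1, align 1) → ends 11

0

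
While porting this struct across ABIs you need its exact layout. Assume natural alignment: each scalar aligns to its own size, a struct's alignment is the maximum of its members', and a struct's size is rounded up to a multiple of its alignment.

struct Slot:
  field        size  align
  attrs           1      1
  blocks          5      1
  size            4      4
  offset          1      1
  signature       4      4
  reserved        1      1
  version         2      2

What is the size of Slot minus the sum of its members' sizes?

6

0..1  attrs  (1B, 1-aligned)
1..6  blocks  (5B, 1-aligned)
6..8  -- padding (2B)
8..12  size  (4B, 4-aligned)
12..13  offset  (1B, 1-aligned)
13..16  -- padding (3B)
16..20  signature  (4B, 4-aligned)
20..21  reserved  (1B, 1-aligned)
21..22  -- padding (1B)
22..24  version  (2B, 2-aligned)
sizeof = 24, alignof = 4
data bytes 18, size 24 → padding 6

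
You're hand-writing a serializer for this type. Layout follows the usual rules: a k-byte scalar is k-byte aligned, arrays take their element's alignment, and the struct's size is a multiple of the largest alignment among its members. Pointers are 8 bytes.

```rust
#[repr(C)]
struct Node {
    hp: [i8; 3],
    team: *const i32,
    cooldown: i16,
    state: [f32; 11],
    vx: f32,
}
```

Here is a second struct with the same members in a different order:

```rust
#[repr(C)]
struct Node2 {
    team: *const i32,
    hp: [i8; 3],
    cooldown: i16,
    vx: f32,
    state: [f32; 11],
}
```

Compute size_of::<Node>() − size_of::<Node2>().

0..3  hp  (3B, 1-aligned)
3..8  -- padding (5B)
8..16  team  (8B, 8-aligned)
16..18  cooldown  (2B, 2-aligned)
18..20  -- padding (2B)
20..64  state  (44B, 4-aligned)
64..68  vx  (4B, 4-aligned)
68..72  -- tail padding (4B)
sizeof = 72, alignof = 8
— Node2 —
0..8  team  (8B, 8-aligned)
8..11  hp  (3B, 1-aligned)
11..12  -- padding (1B)
12..14  cooldown  (2B, 2-aligned)
14..16  -- padding (2B)
16..20  vx  (4B, 4-aligned)
20..64  state  (44B, 4-aligned)
sizeof = 64, alignof = 8
72 − 64 = 8

8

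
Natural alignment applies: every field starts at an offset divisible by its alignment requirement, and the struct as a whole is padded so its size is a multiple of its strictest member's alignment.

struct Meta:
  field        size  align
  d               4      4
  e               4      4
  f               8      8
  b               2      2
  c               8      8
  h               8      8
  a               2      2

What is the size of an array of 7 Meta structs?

@0: d [4B, align 4] → 4
@4: e [4B, align 4] → 8
@8: f [8B, align 8] → 16
@16: b [2B, align 2] → 18
+6 pad (align 8)
@24: c [8B, align 8] → 32
@32: h [8B, align 8] → 40
@40: a [2B, align 2] → 42
+6 tail pad (align 8)
size 48, align 8
array of 7: 7 × 48 = 336

336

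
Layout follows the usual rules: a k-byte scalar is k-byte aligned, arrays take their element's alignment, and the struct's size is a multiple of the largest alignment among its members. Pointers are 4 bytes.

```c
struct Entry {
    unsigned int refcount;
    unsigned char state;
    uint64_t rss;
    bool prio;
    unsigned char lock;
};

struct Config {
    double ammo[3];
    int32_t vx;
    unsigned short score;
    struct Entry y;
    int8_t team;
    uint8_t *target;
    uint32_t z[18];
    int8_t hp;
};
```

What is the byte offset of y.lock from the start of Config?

49

Entry: 0..4  refcount  (4B, 4-aligned); 4..5  state  (1B, 1-aligned); 5..8  -- padding (3B); 8..16  rss  (8B, 8-aligned); 16..17  prio  (1B, 1-aligned); 17..18  lock  (1B, 1-aligned); 18..24  -- tail padding (6B); sizeof = 24, alignof = 8
0..24  ammo  (24B, 8-aligned)
24..28  vx  (4B, 4-aligned)
28..30  score  (2B, 2-aligned)
30..32  -- padding (2B)
32..56  y  (24B, 8-aligned)
within Entry: lock at 17
32 + 17 = 49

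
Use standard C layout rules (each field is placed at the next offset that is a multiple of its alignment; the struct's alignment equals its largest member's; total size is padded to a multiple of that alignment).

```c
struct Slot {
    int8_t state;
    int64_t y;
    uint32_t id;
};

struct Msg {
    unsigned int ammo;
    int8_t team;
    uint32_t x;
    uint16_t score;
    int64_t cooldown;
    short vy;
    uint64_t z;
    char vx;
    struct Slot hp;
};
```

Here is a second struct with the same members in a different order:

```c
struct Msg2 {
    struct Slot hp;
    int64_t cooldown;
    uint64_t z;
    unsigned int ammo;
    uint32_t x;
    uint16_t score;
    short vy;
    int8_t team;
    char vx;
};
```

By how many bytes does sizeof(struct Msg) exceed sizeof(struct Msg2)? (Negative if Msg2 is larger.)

16

Slot: 0..1  state  (1B, 1-aligned); 1..8  -- padding (7B); 8..16  y  (8B, 8-aligned); 16..20  id  (4B, 4-aligned); 20..24  -- tail padding (4B); sizeof = 24, alignof = 8
0..4  ammo  (4B, 4-aligned)
4..5  team  (1B, 1-aligned)
5..8  -- padding (3B)
8..12  x  (4B, 4-aligned)
12..14  score  (2B, 2-aligned)
14..16  -- padding (2B)
16..24  cooldown  (8B, 8-aligned)
24..26  vy  (2B, 2-aligned)
26..32  -- padding (6B)
32..40  z  (8B, 8-aligned)
40..41  vx  (1B, 1-aligned)
41..48  -- padding (7B)
48..72  hp  (24B, 8-aligned)
sizeof = 72, alignof = 8
— Msg2 —
0..24  hp  (24B, 8-aligned)
24..32  cooldown  (8B, 8-aligned)
32..40  z  (8B, 8-aligned)
40..44  ammo  (4B, 4-aligned)
44..48  x  (4B, 4-aligned)
48..50  score  (2B, 2-aligned)
50..52  vy  (2B, 2-aligned)
52..53  team  (1B, 1-aligned)
53..54  vx  (1B, 1-aligned)
54..56  -- tail padding (2B)
sizeof = 56, alignof = 8
72 − 56 = 16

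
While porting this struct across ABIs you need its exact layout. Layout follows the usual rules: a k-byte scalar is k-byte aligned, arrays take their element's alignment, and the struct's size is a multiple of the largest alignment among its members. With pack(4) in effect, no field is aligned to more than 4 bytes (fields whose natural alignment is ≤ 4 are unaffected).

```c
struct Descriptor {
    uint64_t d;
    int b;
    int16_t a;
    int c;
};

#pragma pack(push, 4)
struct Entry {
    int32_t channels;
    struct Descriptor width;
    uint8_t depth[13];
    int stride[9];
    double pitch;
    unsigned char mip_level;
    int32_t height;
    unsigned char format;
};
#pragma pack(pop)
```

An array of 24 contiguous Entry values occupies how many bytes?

2400

Descriptor: @0: d [8B, align 8] → 8; @8: b [4B, align 4] → 12; @12: a [2B, align 2] → 14; +2 pad (align 4); @16: c [4B, align 4] → 20; +4 tail pad (align 8); size 24, align 8
@0: channels [4B, align 4] → 4
@4: width [24B, align 4] → 28
@28: depth [13B, align 1] → 41
+3 pad (align 4)
@44: stride [36B, align 4] → 80
@80: pitch [8B, align 4] → 88
@88: mip_level [1B, align 1] → 89
+3 pad (align 4)
@92: height [4B, align 4] → 96
@96: format [1B, align 1] → 97
+3 tail pad (align 4)
size 100, align 4
array of 24: 24 × 100 = 2400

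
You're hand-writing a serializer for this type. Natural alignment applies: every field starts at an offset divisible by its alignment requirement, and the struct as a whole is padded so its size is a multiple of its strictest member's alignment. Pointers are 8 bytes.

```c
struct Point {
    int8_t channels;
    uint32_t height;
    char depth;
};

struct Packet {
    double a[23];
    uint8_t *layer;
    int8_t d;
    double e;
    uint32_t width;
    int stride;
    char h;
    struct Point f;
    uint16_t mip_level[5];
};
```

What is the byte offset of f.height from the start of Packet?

Point: @0: channels [1B, align 1] → 1; +3 pad (align 4); @4: height [4B, align 4] → 8; @8: depth [1B, align 1] → 9; +3 tail pad (align 4); size 12, align 4
@0: a [184B, align 8] → 184
@184: layer [8B, align 8] → 192
@192: d [1B, align 1] → 193
+7 pad (align 8)
@200: e [8B, align 8] → 208
@208: width [4B, align 4] → 212
@212: stride [4B, align 4] → 216
@216: h [1B, align 1] → 217
+3 pad (align 4)
@220: f [12B, align 4] → 232
within Point: height at 4
220 + 4 = 224

224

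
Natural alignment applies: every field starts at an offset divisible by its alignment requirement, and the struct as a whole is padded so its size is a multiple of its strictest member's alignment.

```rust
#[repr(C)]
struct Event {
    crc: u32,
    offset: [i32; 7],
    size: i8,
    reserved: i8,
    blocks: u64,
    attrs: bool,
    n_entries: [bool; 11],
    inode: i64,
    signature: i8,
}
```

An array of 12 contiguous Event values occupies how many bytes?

960

0..4  crc  (4B, 4-aligned)
4..32  offset  (28B, 4-aligned)
32..33  size  (1B, 1-aligned)
33..34  reserved  (1B, 1-aligned)
34..40  -- padding (6B)
40..48  blocks  (8B, 8-aligned)
48..49  attrs  (1B, 1-aligned)
49..60  n_entries  (11B, 1-aligned)
60..64  -- padding (4B)
64..72  inode  (8B, 8-aligned)
72..73  signature  (1B, 1-aligned)
73..80  -- tail padding (7B)
sizeof = 80, alignof = 8
array of 12: 12 × 80 = 960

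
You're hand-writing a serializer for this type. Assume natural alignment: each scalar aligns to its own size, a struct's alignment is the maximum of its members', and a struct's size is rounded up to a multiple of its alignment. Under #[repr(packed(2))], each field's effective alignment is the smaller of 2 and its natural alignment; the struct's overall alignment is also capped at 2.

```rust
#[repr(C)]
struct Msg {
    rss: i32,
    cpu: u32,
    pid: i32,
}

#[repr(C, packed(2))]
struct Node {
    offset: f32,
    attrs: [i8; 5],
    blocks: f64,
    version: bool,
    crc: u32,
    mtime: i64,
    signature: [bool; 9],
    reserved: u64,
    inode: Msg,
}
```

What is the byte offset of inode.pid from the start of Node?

58

Msg: @0: rss [4B, align 4] → 4; @4: cpu [4B, align 4] → 8; @8: pid [4B, align 4] → 12; size 12, align 4
@0: offset [4B, align 2] → 4
@4: attrs [5B, align 1] → 9
+1 pad (align 2)
@10: blocks [8B, align 2] → 18
@18: version [1B, align 1] → 19
+1 pad (align 2)
@20: crc [4B, align 2] → 24
@24: mtime [8B, align 2] → 32
@32: signature [9B, align 1] → 41
+1 pad (align 2)
@42: reserved [8B, align 2] → 50
@50: inode [12B, align 2] → 62
within Msg: pid at 8
50 + 8 = 58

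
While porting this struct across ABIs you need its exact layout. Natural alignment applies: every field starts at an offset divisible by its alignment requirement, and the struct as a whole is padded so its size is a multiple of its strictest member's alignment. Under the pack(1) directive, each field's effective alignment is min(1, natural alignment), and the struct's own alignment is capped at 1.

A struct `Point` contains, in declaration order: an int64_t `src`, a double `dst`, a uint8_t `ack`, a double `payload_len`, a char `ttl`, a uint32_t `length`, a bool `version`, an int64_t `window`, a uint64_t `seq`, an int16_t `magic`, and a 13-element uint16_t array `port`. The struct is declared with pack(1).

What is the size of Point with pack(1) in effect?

@0: src [8B, align 1] → 8
@8: dst [8B, align 1] → 16
@16: ack [1B, align 1] → 17
@17: payload_len [8B, align 1] → 25
@25: ttl [1B, align 1] → 26
@26: length [4B, align 1] → 30
@30: version [1B, align 1] → 31
@31: window [8B, align 1] → 39
@39: seq [8B, align 1] → 47
@47: magic [2B, align 1] → 49
@49: port [26B, align 1] → 75
size 75, align 1

75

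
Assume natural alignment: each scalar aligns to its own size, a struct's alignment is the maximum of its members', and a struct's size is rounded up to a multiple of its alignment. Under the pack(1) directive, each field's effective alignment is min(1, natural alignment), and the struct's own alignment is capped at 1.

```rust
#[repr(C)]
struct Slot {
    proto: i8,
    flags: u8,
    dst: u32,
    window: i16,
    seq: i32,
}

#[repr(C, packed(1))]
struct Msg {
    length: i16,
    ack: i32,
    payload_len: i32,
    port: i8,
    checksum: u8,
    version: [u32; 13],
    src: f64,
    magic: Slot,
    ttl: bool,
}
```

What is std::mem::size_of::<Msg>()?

89

Slot: proto at 0 (size 1, align 1) → ends 1; flags at 1 (size 1, align 1) → ends 2; pad 2 to align 4 for dst; dst at 4 (size 4, align 4) → ends 8; window at 8 (size 2, align 2) → ends 10; pad 2 to align 4 for seq; seq at 12 (size 4, align 4) → ends 16; total 16 bytes, alignment 4
length at 0 (size 2, align 1) → ends 2
ack at 2 (size 4, align 1) → ends 6
payload_len at 6 (size 4, align 1) → ends 10
port at 10 (size 1, align 1) → ends 11
checksum at 11 (size 1, align 1) → ends 12
version at 12 (size 52, align 1) → ends 64
src at 64 (size 8, align 1) → ends 72
magic at 72 (size 16, align 1) → ends 88
ttl at 88 (size 1, align 1) → ends 89
total 89 bytes, alignment 1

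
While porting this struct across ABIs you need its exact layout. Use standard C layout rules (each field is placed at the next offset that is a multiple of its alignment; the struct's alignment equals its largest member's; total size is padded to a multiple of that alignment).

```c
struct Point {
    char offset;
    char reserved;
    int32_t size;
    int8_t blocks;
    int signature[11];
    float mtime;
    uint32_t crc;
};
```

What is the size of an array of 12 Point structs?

0..1  offset  (1B, 1-aligned)
1..2  reserved  (1B, 1-aligned)
2..4  -- padding (2B)
4..8  size  (4B, 4-aligned)
8..9  blocks  (1B, 1-aligned)
9..12  -- padding (3B)
12..56  signature  (44B, 4-aligned)
56..60  mtime  (4B, 4-aligned)
60..64  crc  (4B, 4-aligned)
sizeof = 64, alignof = 4
array of 12: 12 × 64 = 768

768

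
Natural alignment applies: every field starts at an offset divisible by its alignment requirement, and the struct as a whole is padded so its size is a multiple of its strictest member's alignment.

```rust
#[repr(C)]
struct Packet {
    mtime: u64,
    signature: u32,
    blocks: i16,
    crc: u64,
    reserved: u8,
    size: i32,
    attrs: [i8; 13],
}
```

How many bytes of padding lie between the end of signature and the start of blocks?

0

0..8  mtime  (8B, 8-aligned)
8..12  signature  (4B, 4-aligned)
12..14  blocks  (2B, 2-aligned)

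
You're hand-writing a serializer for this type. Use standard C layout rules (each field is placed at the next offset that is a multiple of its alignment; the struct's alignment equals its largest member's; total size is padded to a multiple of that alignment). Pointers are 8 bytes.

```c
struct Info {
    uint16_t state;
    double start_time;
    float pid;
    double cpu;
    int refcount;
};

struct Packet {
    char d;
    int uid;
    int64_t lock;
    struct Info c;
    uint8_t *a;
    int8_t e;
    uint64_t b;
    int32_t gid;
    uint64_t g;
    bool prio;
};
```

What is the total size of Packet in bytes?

104 bytes

Info: 0..2  state  (2B, 2-aligned); 2..8  -- padding (6B); 8..16  start_time  (8B, 8-aligned); 16..20  pid  (4B, 4-aligned); 20..24  -- padding (4B); 24..32  cpu  (8B, 8-aligned); 32..36  refcount  (4B, 4-aligned); 36..40  -- tail padding (4B); sizeof = 40, alignof = 8
0..1  d  (1B, 1-aligned)
1..4  -- padding (3B)
4..8  uid  (4B, 4-aligned)
8..16  lock  (8B, 8-aligned)
16..56  c  (40B, 8-aligned)
56..64  a  (8B, 8-aligned)
64..65  e  (1B, 1-aligned)
65..72  -- padding (7B)
72..80  b  (8B, 8-aligned)
80..84  gid  (4B, 4-aligned)
84..88  -- padding (4B)
88..96  g  (8B, 8-aligned)
96..97  prio  (1B, 1-aligned)
97..104  -- tail padding (7B)
sizeof = 104, alignof = 8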